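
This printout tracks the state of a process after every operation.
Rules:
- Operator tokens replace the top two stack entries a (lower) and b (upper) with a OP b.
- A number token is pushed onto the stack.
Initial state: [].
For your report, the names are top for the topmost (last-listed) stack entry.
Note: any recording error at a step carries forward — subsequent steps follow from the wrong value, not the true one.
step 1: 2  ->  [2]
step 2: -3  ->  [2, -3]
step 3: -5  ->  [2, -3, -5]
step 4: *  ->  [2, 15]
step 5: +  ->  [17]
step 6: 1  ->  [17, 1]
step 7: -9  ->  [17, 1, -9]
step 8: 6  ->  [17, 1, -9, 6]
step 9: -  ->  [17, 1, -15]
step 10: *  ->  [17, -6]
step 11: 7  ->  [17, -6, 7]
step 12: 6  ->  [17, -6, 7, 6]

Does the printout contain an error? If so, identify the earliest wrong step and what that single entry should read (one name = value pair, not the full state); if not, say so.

1. push 2: top = 2 (same as recorded)
2. push -3: top = -3 (checks out)
3. push -5: top = -5 (matches)
4. -3 * -5 = 15 (confirmed correct)
5. 2 + 15 = 17 (consistent with the printout)
6. push 1: top = 1 (in agreement)
7. push -9: top = -9 (agrees with the printout)
8. push 6: top = 6 (agrees with the printout)
9. -9 - 6 = -15 (same as recorded)
10. 1 * -15 = -15 (this is not what the printout shows)
The earliest wrong entry is at step 10: it should read top = -15.

step 10, top = -15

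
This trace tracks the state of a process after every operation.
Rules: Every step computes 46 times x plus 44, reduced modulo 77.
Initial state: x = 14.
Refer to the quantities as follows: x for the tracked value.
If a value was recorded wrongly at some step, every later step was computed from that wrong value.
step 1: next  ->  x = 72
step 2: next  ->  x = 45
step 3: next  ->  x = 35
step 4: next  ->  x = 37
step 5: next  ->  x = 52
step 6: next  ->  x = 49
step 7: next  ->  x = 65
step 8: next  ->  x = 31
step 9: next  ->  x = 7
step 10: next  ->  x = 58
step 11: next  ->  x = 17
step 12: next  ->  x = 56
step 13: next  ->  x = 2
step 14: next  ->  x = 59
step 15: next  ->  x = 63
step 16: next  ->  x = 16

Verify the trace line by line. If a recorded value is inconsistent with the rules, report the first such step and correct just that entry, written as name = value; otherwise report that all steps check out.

no error

Recomputing the run from the initial state:
step 1: x = 72
step 2: x = 45
step 3: x = 35
step 4: x = 37
step 5: x = 52
step 6: x = 49
step 7: x = 65
step 8: x = 31
step 9: x = 7
step 10: x = 58
step 11: x = 17
step 12: x = 56
step 13: x = 2
step 14: x = 59
step 15: x = 63
step 16: x = 16
This matches the trace at every step.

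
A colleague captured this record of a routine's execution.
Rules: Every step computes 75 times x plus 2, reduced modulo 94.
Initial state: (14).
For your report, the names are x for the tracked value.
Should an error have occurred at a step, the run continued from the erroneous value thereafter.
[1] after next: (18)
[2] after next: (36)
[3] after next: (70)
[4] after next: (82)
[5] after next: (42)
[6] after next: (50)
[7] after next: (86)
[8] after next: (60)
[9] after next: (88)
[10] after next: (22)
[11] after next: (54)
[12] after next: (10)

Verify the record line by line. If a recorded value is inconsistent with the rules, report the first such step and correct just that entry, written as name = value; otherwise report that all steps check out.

Recomputing the run from the initial state:
step 1: x = 18
step 2: x = 36
step 3: x = 70
step 4: x = 82
step 5: x = 42
step 6: x = 50
step 7: x = 86
step 8: x = 60
step 9: x = 84
step 10: x = 4
step 11: x = 20
step 12: x = 92
The first disagreement with the record is at step 9, where the value should be x = 84.

step 9, x = 84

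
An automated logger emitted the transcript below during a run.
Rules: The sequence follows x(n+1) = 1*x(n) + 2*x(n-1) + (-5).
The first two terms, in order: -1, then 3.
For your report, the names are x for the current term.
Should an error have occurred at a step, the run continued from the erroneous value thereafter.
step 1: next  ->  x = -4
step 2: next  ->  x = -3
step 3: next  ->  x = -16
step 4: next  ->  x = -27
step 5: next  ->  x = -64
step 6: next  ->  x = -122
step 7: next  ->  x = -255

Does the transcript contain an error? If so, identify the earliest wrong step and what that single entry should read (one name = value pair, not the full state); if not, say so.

step 1: x = 1*(3) + (2)*(-1) + (-5) = -4 -> exactly as logged
step 2: x = 1*(-4) + (2)*(3) + (-5) = -3 -> confirmed correct
step 3: x = 1*(-3) + (2)*(-4) + (-5) = -16 -> agrees with the transcript
step 4: x = 1*(-16) + (2)*(-3) + (-5) = -27 -> consistent with the transcript
step 5: x = 1*(-27) + (2)*(-16) + (-5) = -64 -> checks out
step 6: x = 1*(-64) + (2)*(-27) + (-5) = -123 -> the entry is off here
The audit stops at step 6: the recorded entry is wrong and should be x = -123.

step 6, x = -123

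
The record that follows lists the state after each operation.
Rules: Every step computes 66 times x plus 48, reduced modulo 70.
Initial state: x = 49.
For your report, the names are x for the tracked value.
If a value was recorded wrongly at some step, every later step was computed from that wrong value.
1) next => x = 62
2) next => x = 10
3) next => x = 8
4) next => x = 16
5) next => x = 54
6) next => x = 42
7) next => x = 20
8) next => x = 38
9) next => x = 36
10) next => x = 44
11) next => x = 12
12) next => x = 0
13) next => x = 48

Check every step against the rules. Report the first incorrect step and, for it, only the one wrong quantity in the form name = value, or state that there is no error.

no error

Step 1: x = (66*49 + 48) mod 70 = 62 — checks out.
Step 2: x = (66*62 + 48) mod 70 = 10 — matches.
Step 3: x = (66*10 + 48) mod 70 = 8 — same as recorded.
Step 4: x = (66*8 + 48) mod 70 = 16 — matches.
Step 5: x = (66*16 + 48) mod 70 = 54 — exactly as logged.
Step 6: x = (66*54 + 48) mod 70 = 42 — exactly as logged.
Step 7: x = (66*42 + 48) mod 70 = 20 — confirmed correct.
Step 8: x = (66*20 + 48) mod 70 = 38 — consistent with the record.
Step 9: x = (66*38 + 48) mod 70 = 36 — in agreement.
Step 10: x = (66*36 + 48) mod 70 = 44 — exactly as logged.
Step 11: x = (66*44 + 48) mod 70 = 12 — no discrepancy.
Step 12: x = (66*12 + 48) mod 70 = 0 — no discrepancy.
Step 13: x = (66*0 + 48) mod 70 = 48 — matches.
The recomputation confirms every line.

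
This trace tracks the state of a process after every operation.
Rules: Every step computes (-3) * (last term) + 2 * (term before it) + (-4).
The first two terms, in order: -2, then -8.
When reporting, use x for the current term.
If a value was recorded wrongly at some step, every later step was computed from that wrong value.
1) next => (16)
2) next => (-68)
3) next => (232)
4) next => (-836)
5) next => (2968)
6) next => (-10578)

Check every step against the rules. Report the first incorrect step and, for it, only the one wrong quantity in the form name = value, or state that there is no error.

step 6, x = -10580

Recomputing the run from the initial state:
step 1: x = 16
step 2: x = -68
step 3: x = 232
step 4: x = -836
step 5: x = 2968
step 6: x = -10580
The first disagreement with the trace is at step 6, where the value should be x = -10580.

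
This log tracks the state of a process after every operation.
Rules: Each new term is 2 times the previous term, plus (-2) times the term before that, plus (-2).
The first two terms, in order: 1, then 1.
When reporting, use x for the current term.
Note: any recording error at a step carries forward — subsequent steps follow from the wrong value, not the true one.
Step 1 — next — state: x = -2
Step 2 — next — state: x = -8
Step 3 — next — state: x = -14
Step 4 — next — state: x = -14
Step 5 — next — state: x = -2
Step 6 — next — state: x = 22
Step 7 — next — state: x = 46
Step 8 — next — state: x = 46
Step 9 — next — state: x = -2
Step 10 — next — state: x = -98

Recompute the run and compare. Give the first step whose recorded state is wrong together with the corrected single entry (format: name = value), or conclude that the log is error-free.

Recomputing the run from the initial state:
step 1: x = -2
step 2: x = -8
step 3: x = -14
step 4: x = -14
step 5: x = -2
step 6: x = 22
step 7: x = 46
step 8: x = 46
step 9: x = -2
step 10: x = -98
This matches the log at every step.

no error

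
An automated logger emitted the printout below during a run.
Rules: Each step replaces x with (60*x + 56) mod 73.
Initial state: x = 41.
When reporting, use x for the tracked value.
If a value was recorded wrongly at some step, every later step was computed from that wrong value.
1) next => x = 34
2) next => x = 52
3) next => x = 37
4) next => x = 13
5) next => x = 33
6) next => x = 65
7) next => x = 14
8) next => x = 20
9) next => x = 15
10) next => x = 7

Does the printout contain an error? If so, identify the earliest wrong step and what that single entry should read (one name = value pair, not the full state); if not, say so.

no error

step 1: x = (60*41 + 56) mod 73 = 34 -> verified
step 2: x = (60*34 + 56) mod 73 = 52 -> checks out
step 3: x = (60*52 + 56) mod 73 = 37 -> confirmed correct
step 4: x = (60*37 + 56) mod 73 = 13 -> consistent with the printout
step 5: x = (60*13 + 56) mod 73 = 33 -> consistent with the printout
step 6: x = (60*33 + 56) mod 73 = 65 -> same as recorded
step 7: x = (60*65 + 56) mod 73 = 14 -> agrees with the printout
step 8: x = (60*14 + 56) mod 73 = 20 -> confirmed correct
step 9: x = (60*20 + 56) mod 73 = 15 -> matches
step 10: x = (60*15 + 56) mod 73 = 7 -> exactly as logged
Nothing is out of place; the run is error-free.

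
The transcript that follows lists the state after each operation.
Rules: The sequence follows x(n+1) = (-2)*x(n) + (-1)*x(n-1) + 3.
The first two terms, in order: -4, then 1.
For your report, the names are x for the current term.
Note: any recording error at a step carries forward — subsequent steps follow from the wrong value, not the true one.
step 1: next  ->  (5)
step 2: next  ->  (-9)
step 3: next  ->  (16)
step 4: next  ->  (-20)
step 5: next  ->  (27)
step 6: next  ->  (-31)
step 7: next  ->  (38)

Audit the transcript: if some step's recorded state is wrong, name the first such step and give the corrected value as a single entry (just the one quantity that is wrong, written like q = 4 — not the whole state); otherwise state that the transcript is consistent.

Recomputing the run from the initial state:
step 1: x = 5
step 2: x = -8
step 3: x = 14
step 4: x = -17
step 5: x = 23
step 6: x = -26
step 7: x = 32
The first disagreement with the transcript is at step 2, where the value should be x = -8.

step 2, x = -8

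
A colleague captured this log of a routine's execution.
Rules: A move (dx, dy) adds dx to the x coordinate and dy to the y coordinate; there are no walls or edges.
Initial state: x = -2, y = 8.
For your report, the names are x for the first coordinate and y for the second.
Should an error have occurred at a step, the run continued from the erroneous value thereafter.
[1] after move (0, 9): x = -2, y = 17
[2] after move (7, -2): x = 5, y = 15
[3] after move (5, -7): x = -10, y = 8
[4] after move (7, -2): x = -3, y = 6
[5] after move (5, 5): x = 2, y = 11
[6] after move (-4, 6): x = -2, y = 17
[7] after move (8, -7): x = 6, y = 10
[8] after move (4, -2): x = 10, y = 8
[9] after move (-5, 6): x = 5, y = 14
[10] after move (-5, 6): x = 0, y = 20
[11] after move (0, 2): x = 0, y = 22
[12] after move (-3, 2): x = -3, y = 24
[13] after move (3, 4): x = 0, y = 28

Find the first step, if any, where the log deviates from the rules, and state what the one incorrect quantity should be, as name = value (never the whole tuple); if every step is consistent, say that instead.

Recomputing the run from the initial state:
step 1: x = -2, y = 17
step 2: x = 5, y = 15
step 3: x = 10, y = 8
step 4: x = 17, y = 6
step 5: x = 22, y = 11
step 6: x = 18, y = 17
step 7: x = 26, y = 10
step 8: x = 30, y = 8
step 9: x = 25, y = 14
step 10: x = 20, y = 20
step 11: x = 20, y = 22
step 12: x = 17, y = 24
step 13: x = 20, y = 28
The first disagreement with the log is at step 3, where the value should be x = 10.

step 3, x = 10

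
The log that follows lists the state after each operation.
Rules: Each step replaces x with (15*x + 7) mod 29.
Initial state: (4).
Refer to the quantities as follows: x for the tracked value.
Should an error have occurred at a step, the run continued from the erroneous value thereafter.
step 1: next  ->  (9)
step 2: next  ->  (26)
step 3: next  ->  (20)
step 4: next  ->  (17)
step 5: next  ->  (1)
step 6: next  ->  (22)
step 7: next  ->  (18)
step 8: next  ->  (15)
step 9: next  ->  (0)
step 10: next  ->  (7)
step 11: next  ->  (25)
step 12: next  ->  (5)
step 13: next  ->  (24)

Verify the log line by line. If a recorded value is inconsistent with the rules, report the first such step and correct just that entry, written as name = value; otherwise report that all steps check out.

Step 1: x = (15*4 + 7) mod 29 = 9 — exactly as logged.
Step 2: x = (15*9 + 7) mod 29 = 26 — confirmed correct.
Step 3: x = (15*26 + 7) mod 29 = 20 — confirmed correct.
Step 4: x = (15*20 + 7) mod 29 = 17 — consistent with the log.
Step 5: x = (15*17 + 7) mod 29 = 1 — agrees with the log.
Step 6: x = (15*1 + 7) mod 29 = 22 — confirmed correct.
Step 7: x = (15*22 + 7) mod 29 = 18 — agrees with the log.
Step 8: x = (15*18 + 7) mod 29 = 16 — first mismatch against the log.
First deviation found at step 8; the corrected entry is x = 16.

step 8, x = 16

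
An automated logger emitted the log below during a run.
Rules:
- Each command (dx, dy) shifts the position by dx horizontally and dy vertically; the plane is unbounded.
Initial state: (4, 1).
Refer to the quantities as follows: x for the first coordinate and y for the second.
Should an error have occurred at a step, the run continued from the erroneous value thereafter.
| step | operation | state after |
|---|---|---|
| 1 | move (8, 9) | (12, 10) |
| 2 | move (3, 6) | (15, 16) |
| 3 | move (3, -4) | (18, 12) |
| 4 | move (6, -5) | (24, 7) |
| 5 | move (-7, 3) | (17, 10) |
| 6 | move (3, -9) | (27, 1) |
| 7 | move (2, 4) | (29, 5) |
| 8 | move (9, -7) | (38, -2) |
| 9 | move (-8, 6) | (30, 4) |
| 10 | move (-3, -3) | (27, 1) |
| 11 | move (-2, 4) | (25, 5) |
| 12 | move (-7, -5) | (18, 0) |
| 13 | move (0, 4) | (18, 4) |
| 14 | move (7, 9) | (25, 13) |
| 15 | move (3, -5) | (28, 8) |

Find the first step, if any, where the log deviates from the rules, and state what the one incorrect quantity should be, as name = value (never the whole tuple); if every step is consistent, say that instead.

step 6, x = 20

Recomputing the run from the initial state:
step 1: x = 12, y = 10
step 2: x = 15, y = 16
step 3: x = 18, y = 12
step 4: x = 24, y = 7
step 5: x = 17, y = 10
step 6: x = 20, y = 1
step 7: x = 22, y = 5
step 8: x = 31, y = -2
step 9: x = 23, y = 4
step 10: x = 20, y = 1
step 11: x = 18, y = 5
step 12: x = 11, y = 0
step 13: x = 11, y = 4
step 14: x = 18, y = 13
step 15: x = 21, y = 8
The first disagreement with the log is at step 6, where the value should be x = 20.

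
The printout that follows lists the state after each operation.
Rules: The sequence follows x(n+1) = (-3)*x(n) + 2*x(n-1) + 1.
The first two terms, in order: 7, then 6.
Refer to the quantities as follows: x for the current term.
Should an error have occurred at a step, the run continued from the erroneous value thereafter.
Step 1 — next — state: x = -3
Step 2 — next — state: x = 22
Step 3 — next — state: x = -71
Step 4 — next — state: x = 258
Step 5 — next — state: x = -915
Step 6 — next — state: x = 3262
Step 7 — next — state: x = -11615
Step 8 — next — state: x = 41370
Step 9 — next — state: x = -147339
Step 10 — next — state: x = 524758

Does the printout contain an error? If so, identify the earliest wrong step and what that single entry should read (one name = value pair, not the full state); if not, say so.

step 1: x = -3*(6) + (2)*(7) + (1) = -3 -> matches
step 2: x = -3*(-3) + (2)*(6) + (1) = 22 -> matches
step 3: x = -3*(22) + (2)*(-3) + (1) = -71 -> no discrepancy
step 4: x = -3*(-71) + (2)*(22) + (1) = 258 -> verified
step 5: x = -3*(258) + (2)*(-71) + (1) = -915 -> agrees with the printout
step 6: x = -3*(-915) + (2)*(258) + (1) = 3262 -> matches
step 7: x = -3*(3262) + (2)*(-915) + (1) = -11615 -> same as recorded
step 8: x = -3*(-11615) + (2)*(3262) + (1) = 41370 -> agrees with the printout
step 9: x = -3*(41370) + (2)*(-11615) + (1) = -147339 -> agrees with the printout
step 10: x = -3*(-147339) + (2)*(41370) + (1) = 524758 -> agrees with the printout
No step deviates from the rules.

no error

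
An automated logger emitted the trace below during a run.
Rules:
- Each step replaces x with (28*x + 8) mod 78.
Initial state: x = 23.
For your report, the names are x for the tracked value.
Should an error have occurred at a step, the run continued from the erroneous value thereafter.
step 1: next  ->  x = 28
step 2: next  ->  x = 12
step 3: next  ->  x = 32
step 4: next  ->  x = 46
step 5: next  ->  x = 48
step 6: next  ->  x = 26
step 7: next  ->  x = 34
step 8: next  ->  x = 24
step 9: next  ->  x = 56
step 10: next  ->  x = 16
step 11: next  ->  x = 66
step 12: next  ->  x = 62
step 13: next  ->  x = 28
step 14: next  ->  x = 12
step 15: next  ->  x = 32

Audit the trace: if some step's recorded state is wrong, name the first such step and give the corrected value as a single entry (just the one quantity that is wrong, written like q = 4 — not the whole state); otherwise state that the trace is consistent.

no error

Recomputing the run from the initial state:
step 1: x = 28
step 2: x = 12
step 3: x = 32
step 4: x = 46
step 5: x = 48
step 6: x = 26
step 7: x = 34
step 8: x = 24
step 9: x = 56
step 10: x = 16
step 11: x = 66
step 12: x = 62
step 13: x = 28
step 14: x = 12
step 15: x = 32
This matches the trace at every step.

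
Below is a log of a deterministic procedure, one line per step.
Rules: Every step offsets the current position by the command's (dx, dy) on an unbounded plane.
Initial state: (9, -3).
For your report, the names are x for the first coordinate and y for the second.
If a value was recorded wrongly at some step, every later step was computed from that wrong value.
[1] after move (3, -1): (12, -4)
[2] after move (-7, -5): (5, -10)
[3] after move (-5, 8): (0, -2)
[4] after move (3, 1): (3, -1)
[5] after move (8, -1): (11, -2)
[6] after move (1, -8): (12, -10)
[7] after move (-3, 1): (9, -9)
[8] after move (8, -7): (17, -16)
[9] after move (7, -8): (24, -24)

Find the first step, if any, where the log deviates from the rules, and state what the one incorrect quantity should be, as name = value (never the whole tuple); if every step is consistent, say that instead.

Step 1: x = 9 + (3) = 12, y = -3 + (-1) = -4 — checks out.
Step 2: x = 12 + (-7) = 5, y = -4 + (-5) = -9 — the log disagrees here.
First deviation found at step 2; the corrected entry is y = -9.

step 2, y = -9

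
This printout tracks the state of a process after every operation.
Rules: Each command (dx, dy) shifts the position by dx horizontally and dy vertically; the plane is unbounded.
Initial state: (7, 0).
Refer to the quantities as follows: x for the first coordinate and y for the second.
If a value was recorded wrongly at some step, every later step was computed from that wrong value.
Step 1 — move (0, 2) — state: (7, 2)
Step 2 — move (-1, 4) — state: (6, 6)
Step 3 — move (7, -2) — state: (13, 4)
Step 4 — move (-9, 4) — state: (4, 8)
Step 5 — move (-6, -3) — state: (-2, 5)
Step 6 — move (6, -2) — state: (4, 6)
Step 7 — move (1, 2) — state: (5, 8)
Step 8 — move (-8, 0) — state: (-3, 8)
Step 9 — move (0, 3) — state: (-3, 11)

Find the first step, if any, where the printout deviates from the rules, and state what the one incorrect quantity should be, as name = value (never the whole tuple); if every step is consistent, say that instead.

step 6, y = 3

1. x = 7 + (0) = 7, y = 0 + (2) = 2 (checks out)
2. x = 7 + (-1) = 6, y = 2 + (4) = 6 (consistent with the printout)
3. x = 6 + (7) = 13, y = 6 + (-2) = 4 (no discrepancy)
4. x = 13 + (-9) = 4, y = 4 + (4) = 8 (exactly as logged)
5. x = 4 + (-6) = -2, y = 8 + (-3) = 5 (exactly as logged)
6. x = -2 + (6) = 4, y = 5 + (-2) = 3 (the printout disagrees here)
Conclusion: step 6 carries the first error; the entry should be y = 3.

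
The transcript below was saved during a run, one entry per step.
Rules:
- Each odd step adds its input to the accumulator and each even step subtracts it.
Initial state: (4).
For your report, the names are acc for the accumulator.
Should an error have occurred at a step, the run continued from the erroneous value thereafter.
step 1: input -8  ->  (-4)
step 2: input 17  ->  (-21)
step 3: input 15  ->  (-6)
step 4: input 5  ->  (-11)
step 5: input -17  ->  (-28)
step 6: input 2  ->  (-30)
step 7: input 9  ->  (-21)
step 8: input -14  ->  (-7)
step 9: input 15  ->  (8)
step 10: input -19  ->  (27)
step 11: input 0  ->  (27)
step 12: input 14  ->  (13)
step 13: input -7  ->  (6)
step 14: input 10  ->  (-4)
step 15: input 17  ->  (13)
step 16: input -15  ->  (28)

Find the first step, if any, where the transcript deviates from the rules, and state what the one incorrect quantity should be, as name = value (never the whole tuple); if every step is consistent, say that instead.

Recomputing the run from the initial state:
step 1: acc = -4
step 2: acc = -21
step 3: acc = -6
step 4: acc = -11
step 5: acc = -28
step 6: acc = -30
step 7: acc = -21
step 8: acc = -7
step 9: acc = 8
step 10: acc = 27
step 11: acc = 27
step 12: acc = 13
step 13: acc = 6
step 14: acc = -4
step 15: acc = 13
step 16: acc = 28
This matches the transcript at every step.

no error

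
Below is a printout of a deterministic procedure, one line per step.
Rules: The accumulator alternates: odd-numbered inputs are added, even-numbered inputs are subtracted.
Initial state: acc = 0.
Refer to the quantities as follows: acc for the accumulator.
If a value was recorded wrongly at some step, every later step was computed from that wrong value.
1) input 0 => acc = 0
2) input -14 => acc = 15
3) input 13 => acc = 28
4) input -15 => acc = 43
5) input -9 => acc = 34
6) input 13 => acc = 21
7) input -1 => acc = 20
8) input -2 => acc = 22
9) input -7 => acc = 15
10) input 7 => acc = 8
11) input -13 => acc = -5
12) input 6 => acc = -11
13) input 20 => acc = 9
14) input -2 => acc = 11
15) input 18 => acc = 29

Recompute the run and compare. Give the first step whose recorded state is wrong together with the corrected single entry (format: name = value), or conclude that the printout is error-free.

1. acc = 0 + 0 = 0 (checks out)
2. acc = 0 - -14 = 14 (this is not what the printout shows)
The earliest wrong entry is at step 2: it should read acc = 14.

step 2, acc = 14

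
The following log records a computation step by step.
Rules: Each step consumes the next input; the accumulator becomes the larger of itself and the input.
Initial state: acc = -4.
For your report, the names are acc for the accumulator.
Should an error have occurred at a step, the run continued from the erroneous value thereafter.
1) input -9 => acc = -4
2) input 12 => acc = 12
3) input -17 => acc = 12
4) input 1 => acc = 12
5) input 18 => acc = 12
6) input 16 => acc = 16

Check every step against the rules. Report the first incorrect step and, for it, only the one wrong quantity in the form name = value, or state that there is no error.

Recomputing the run from the initial state:
step 1: acc = -4
step 2: acc = 12
step 3: acc = 12
step 4: acc = 12
step 5: acc = 18
step 6: acc = 18
The first disagreement with the log is at step 5, where the value should be acc = 18.

step 5, acc = 18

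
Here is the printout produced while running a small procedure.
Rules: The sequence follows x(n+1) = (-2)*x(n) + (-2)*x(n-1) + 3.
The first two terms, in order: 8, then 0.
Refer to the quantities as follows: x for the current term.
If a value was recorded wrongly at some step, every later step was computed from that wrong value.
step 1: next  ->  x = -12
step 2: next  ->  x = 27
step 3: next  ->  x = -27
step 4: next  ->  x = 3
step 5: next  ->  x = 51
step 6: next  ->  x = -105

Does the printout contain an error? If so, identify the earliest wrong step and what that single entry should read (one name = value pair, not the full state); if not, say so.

step 1, x = -13

Recomputing the run from the initial state:
step 1: x = -13
step 2: x = 29
step 3: x = -29
step 4: x = 3
step 5: x = 55
step 6: x = -113
The first disagreement with the printout is at step 1, where the value should be x = -13.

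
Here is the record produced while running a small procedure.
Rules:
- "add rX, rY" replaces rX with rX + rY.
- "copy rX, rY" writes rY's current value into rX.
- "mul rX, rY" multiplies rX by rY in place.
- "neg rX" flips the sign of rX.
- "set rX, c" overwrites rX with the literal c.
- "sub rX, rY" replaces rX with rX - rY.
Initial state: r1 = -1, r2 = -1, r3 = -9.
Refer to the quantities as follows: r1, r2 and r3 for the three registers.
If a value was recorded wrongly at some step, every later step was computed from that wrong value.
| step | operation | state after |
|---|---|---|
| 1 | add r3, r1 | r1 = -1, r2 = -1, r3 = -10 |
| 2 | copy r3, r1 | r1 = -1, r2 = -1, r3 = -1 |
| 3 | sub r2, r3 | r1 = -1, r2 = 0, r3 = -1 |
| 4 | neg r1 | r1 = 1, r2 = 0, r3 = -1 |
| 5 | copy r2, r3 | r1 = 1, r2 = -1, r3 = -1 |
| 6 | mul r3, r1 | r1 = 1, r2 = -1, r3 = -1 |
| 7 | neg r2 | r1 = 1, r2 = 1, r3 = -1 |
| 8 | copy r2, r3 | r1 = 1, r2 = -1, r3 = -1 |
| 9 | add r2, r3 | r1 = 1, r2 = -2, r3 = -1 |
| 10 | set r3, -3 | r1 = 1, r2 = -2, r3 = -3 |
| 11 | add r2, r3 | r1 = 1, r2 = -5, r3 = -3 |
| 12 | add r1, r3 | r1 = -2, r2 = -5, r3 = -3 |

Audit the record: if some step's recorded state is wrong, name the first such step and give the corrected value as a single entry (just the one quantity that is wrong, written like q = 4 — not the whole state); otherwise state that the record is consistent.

no error

step 1: r3 = -9 + -1 = -10 -> matches
step 2: r3 = -1 -> no discrepancy
step 3: r2 = -1 - -1 = 0 -> no discrepancy
step 4: r1 = -(-1) = 1 -> matches
step 5: r2 = -1 -> no discrepancy
step 6: r3 = -1 * 1 = -1 -> agrees with the record
step 7: r2 = -(-1) = 1 -> verified
step 8: r2 = -1 -> matches
step 9: r2 = -1 + -1 = -2 -> checks out
step 10: r3 = -3 -> verified
step 11: r2 = -2 + -3 = -5 -> verified
step 12: r1 = 1 + -3 = -2 -> confirmed correct
The whole run recomputes cleanly — no discrepancies.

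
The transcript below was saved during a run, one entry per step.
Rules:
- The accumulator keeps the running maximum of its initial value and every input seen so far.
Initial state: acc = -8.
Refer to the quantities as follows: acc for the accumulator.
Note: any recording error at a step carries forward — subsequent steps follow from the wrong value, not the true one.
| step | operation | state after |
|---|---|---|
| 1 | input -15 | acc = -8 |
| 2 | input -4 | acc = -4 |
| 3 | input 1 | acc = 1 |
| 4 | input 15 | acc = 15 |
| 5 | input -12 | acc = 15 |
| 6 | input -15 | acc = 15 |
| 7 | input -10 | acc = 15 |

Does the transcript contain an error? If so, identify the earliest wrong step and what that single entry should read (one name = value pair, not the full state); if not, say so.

no error

step 1: acc = max(-8, -15) = -8 -> same as recorded
step 2: acc = max(-8, -4) = -4 -> checks out
step 3: acc = max(-4, 1) = 1 -> matches
step 4: acc = max(1, 15) = 15 -> in agreement
step 5: acc = max(15, -12) = 15 -> exactly as logged
step 6: acc = max(15, -15) = 15 -> consistent with the transcript
step 7: acc = max(15, -10) = 15 -> consistent with the transcript
All entries verified; no error found.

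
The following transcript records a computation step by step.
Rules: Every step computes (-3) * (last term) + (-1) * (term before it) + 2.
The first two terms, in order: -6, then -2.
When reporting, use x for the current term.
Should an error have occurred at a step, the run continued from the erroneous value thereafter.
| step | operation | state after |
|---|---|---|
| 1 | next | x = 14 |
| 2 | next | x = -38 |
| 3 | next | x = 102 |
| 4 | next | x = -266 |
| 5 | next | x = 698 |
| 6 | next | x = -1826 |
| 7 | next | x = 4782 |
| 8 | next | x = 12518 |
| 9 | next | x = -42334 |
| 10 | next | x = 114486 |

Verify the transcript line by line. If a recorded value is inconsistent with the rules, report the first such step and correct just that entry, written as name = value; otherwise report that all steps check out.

step 1: x = -3*(-2) + (-1)*(-6) + (2) = 14 -> same as recorded
step 2: x = -3*(14) + (-1)*(-2) + (2) = -38 -> confirmed correct
step 3: x = -3*(-38) + (-1)*(14) + (2) = 102 -> exactly as logged
step 4: x = -3*(102) + (-1)*(-38) + (2) = -266 -> confirmed correct
step 5: x = -3*(-266) + (-1)*(102) + (2) = 698 -> in agreement
step 6: x = -3*(698) + (-1)*(-266) + (2) = -1826 -> same as recorded
step 7: x = -3*(-1826) + (-1)*(698) + (2) = 4782 -> in agreement
step 8: x = -3*(4782) + (-1)*(-1826) + (2) = -12518 -> the transcript disagrees here
That makes step 8 the first incorrect line — x = -12518 is what it should show.

step 8, x = -12518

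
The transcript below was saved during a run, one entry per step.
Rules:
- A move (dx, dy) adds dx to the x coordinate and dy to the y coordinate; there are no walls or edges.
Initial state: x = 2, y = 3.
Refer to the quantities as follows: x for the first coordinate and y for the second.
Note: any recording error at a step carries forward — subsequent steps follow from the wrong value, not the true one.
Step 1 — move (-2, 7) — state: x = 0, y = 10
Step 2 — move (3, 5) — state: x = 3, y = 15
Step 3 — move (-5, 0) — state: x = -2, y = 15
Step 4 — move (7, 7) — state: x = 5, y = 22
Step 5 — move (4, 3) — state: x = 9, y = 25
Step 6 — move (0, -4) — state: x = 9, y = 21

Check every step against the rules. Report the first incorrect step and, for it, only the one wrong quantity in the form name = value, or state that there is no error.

step 1: x = 2 + (-2) = 0, y = 3 + (7) = 10 -> matches
step 2: x = 0 + (3) = 3, y = 10 + (5) = 15 -> in agreement
step 3: x = 3 + (-5) = -2, y = 15 + (0) = 15 -> exactly as logged
step 4: x = -2 + (7) = 5, y = 15 + (7) = 22 -> checks out
step 5: x = 5 + (4) = 9, y = 22 + (3) = 25 -> verified
step 6: x = 9 + (0) = 9, y = 25 + (-4) = 21 -> agrees with the transcript
The whole run recomputes cleanly — no discrepancies.

no error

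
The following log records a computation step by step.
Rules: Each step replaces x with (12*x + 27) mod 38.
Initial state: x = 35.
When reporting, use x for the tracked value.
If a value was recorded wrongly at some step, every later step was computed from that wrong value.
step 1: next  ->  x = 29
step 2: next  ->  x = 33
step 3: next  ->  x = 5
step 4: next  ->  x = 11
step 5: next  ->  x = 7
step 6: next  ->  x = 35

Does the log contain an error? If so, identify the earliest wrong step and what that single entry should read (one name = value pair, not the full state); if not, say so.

no error

1. x = (12*35 + 27) mod 38 = 29 (exactly as logged)
2. x = (12*29 + 27) mod 38 = 33 (consistent with the log)
3. x = (12*33 + 27) mod 38 = 5 (in agreement)
4. x = (12*5 + 27) mod 38 = 11 (checks out)
5. x = (12*11 + 27) mod 38 = 7 (verified)
6. x = (12*7 + 27) mod 38 = 35 (exactly as logged)
No step deviates from the rules.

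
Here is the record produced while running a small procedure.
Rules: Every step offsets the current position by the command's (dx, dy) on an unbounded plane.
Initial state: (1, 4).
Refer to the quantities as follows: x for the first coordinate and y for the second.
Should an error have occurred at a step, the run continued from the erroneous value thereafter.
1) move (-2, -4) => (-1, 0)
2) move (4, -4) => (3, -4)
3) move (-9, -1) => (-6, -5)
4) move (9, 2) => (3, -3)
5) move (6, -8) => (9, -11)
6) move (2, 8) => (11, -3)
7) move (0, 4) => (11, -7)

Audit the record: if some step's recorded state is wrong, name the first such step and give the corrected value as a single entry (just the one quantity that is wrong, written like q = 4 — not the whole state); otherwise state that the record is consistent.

step 1: x = 1 + (-2) = -1, y = 4 + (-4) = 0 -> checks out
step 2: x = -1 + (4) = 3, y = 0 + (-4) = -4 -> matches
step 3: x = 3 + (-9) = -6, y = -4 + (-1) = -5 -> verified
step 4: x = -6 + (9) = 3, y = -5 + (2) = -3 -> verified
step 5: x = 3 + (6) = 9, y = -3 + (-8) = -11 -> same as recorded
step 6: x = 9 + (2) = 11, y = -11 + (8) = -3 -> confirmed correct
step 7: x = 11 + (0) = 11, y = -3 + (4) = 1 -> a discrepancy with the record
The audit stops at step 7: the recorded entry is wrong and should be y = 1.

step 7, y = 1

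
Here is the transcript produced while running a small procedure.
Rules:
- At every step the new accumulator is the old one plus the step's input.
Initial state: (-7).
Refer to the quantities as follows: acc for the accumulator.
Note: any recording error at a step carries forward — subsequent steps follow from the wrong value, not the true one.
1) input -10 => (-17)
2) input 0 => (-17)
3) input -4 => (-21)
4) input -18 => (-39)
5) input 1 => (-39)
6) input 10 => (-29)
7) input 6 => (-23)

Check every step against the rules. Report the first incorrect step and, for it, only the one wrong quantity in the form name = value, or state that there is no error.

Step 1: acc = -7 + -10 = -17 — verified.
Step 2: acc = -17 + 0 = -17 — exactly as logged.
Step 3: acc = -17 + -4 = -21 — confirmed correct.
Step 4: acc = -21 + -18 = -39 — no discrepancy.
Step 5: acc = -39 + 1 = -38 — not what was recorded.
The earliest wrong entry is at step 5: it should read acc = -38.

step 5, acc = -38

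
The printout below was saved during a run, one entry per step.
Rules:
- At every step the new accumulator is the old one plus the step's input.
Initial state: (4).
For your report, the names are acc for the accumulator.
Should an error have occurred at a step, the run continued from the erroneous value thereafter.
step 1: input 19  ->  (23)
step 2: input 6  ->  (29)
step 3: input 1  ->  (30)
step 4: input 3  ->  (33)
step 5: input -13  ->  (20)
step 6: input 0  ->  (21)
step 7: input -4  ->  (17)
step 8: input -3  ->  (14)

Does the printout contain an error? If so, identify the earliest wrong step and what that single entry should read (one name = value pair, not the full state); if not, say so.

step 1: acc = 4 + 19 = 23 -> exactly as logged
step 2: acc = 23 + 6 = 29 -> same as recorded
step 3: acc = 29 + 1 = 30 -> consistent with the printout
step 4: acc = 30 + 3 = 33 -> exactly as logged
step 5: acc = 33 + -13 = 20 -> confirmed correct
step 6: acc = 20 + 0 = 20 -> not what was recorded
So the first discrepancy is step 6, where the right value is acc = 20.

step 6, acc = 20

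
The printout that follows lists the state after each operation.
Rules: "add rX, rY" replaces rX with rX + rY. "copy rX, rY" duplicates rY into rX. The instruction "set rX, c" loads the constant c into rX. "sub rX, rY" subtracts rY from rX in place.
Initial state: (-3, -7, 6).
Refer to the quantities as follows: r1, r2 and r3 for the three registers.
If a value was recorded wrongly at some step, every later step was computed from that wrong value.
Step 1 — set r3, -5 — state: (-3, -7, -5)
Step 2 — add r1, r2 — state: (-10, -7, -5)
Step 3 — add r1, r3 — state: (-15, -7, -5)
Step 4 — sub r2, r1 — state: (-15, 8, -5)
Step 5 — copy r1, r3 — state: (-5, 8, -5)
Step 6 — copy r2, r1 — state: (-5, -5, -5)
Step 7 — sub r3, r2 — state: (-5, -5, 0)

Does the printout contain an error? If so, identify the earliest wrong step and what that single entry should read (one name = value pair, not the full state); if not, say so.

no error

Recomputing the run from the initial state:
step 1: r1 = -3, r2 = -7, r3 = -5
step 2: r1 = -10, r2 = -7, r3 = -5
step 3: r1 = -15, r2 = -7, r3 = -5
step 4: r1 = -15, r2 = 8, r3 = -5
step 5: r1 = -5, r2 = 8, r3 = -5
step 6: r1 = -5, r2 = -5, r3 = -5
step 7: r1 = -5, r2 = -5, r3 = 0
This matches the printout at every step.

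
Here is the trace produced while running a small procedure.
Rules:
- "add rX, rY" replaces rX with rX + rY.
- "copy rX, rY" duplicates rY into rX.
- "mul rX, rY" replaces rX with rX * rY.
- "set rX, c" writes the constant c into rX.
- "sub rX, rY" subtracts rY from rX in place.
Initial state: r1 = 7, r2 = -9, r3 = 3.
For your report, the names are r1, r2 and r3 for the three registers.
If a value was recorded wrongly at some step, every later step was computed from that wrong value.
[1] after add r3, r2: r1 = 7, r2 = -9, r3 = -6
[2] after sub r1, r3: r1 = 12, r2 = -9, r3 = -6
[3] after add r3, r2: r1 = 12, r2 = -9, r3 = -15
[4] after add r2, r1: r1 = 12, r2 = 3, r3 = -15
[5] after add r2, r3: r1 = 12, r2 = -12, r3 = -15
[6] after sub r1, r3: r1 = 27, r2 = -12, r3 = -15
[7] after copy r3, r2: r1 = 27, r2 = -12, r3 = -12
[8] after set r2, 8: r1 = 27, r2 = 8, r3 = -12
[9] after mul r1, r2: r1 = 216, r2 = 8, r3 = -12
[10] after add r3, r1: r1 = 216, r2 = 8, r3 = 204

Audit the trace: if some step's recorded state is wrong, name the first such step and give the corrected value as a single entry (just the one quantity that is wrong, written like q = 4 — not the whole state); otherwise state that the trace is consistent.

step 2, r1 = 13

Step 1: r3 = 3 + -9 = -6 — confirmed correct.
Step 2: r1 = 7 - -6 = 13 — the trace has a different value.
First deviation found at step 2; the corrected entry is r1 = 13.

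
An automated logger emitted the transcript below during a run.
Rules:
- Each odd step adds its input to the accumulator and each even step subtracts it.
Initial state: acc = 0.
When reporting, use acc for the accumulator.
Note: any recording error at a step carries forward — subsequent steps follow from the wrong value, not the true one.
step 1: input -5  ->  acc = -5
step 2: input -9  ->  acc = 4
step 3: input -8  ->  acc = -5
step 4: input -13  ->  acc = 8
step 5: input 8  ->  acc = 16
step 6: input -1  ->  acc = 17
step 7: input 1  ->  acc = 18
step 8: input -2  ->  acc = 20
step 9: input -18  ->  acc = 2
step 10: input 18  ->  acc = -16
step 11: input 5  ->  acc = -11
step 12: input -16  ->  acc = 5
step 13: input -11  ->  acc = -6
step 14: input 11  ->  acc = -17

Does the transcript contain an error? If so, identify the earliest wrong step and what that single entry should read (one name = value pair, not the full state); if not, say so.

step 1: acc = 0 + -5 = -5 -> matches
step 2: acc = -5 - -9 = 4 -> same as recorded
step 3: acc = 4 + -8 = -4 -> a discrepancy with the transcript
That makes step 3 the first incorrect line — acc = -4 is what it should show.

step 3, acc = -4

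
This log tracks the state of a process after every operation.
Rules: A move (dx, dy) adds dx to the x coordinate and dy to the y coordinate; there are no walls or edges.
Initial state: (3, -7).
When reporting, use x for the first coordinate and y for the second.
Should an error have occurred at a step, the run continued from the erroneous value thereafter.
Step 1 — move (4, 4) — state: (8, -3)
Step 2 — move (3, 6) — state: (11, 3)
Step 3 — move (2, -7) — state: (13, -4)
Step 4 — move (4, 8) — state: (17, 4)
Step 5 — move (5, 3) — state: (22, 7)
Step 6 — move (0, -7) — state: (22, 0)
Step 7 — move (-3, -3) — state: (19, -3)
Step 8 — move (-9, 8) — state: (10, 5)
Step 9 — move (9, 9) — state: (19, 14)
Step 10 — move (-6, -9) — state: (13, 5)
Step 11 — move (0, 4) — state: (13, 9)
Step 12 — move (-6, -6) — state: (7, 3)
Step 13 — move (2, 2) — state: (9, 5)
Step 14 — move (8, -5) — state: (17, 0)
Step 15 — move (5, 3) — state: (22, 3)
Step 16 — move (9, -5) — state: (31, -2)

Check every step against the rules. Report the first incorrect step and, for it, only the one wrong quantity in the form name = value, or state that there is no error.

Recomputing the run from the initial state:
step 1: x = 7, y = -3
step 2: x = 10, y = 3
step 3: x = 12, y = -4
step 4: x = 16, y = 4
step 5: x = 21, y = 7
step 6: x = 21, y = 0
step 7: x = 18, y = -3
step 8: x = 9, y = 5
step 9: x = 18, y = 14
step 10: x = 12, y = 5
step 11: x = 12, y = 9
step 12: x = 6, y = 3
step 13: x = 8, y = 5
step 14: x = 16, y = 0
step 15: x = 21, y = 3
step 16: x = 30, y = -2
The first disagreement with the log is at step 1, where the value should be x = 7.

step 1, x = 7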